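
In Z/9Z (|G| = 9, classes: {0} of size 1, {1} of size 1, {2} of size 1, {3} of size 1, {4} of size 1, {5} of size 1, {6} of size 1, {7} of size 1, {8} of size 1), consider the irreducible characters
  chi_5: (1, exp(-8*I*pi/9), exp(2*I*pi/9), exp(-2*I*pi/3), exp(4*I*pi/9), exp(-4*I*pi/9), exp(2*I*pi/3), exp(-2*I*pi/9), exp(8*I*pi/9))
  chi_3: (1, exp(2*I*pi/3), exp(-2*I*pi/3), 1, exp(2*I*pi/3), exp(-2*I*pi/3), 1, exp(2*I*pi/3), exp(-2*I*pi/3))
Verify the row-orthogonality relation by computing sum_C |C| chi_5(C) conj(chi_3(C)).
Sum = 0; so <chi_5, chi_3> = 0 (distinct irreducibles are orthogonal).

Why: Compute term by term over conjugacy classes (|C| * chi_5(C) * conj(chi_3(C))):
  1*(1)*conj(1) + 1*(exp(-8*I*pi/9))*conj(exp(2*I*pi/3)) + 1*(exp(2*I*pi/9))*conj(exp(-2*I*pi/3)) + 1*(exp(-2*I*pi/3))*conj(1) + 1*(exp(4*I*pi/9))*conj(exp(2*I*pi/3)) + 1*(exp(-4*I*pi/9))*conj(exp(-2*I*pi/3)) + 1*(exp(2*I*pi/3))*conj(1) + 1*(exp(-2*I*pi/9))*conj(exp(2*I*pi/3)) + 1*(exp(8*I*pi/9))*conj(exp(-2*I*pi/3))
  = (1) + (exp(4*I*pi/9)) + (exp(8*I*pi/9)) + (exp(-2*I*pi/3)) + (exp(-2*I*pi/9)) + (exp(2*I*pi/9)) + (exp(2*I*pi/3)) + (exp(-8*I*pi/9)) + (exp(-4*I*pi/9))
  = 0.
(Exp terms are combined using exp(i*s)*conj(exp(i*t)) = exp(i*(s-t)), and sums of them are collapsed using the identity that for every m > 1 the m distinct m-th roots of unity sum to 0, e.g. 1 + exp(2*I*pi/3) + exp(-2*I*pi/3) = 0.)
Dividing by |G| = 9 gives 0/9 = 0, matching the row-orthogonality relation <chi_5, chi_3> = [chi_5 = chi_3].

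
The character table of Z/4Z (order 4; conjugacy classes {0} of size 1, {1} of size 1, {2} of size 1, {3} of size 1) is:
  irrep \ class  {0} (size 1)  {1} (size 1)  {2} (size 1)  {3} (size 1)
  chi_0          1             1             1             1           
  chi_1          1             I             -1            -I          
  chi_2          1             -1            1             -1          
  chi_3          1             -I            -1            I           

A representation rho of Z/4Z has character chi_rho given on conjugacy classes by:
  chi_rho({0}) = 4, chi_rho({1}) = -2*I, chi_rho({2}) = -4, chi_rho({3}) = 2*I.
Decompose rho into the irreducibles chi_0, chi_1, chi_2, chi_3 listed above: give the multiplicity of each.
Multiplicities: chi_0: 0, chi_1: 1, chi_2: 0, chi_3: 3.

Justification: Use <chi_rho, chi> = (1/|G|) sum_C |C| * chi_rho(C) * conj(chi(C)) with |G| = 4 for each irreducible chi in the table:
  <chi_rho, chi_0> = (1/4)[1*(4)*conj(1) + 1*(-2*I)*conj(1) + 1*(-4)*conj(1) + 1*(2*I)*conj(1)]
      = (1/4)[(4) + (-2*I) + (-4) + (2*I)] = 0/4 = 0
  <chi_rho, chi_1> = (1/4)[1*(4)*conj(1) + 1*(-2*I)*conj(I) + 1*(-4)*conj(-1) + 1*(2*I)*conj(-I)]
      = (1/4)[(4) + (-2) + (4) + (-2)] = 4/4 = 1
  <chi_rho, chi_2> = (1/4)[1*(4)*conj(1) + 1*(-2*I)*conj(-1) + 1*(-4)*conj(1) + 1*(2*I)*conj(-1)]
      = (1/4)[(4) + (2*I) + (-4) + (-2*I)] = 0/4 = 0
  <chi_rho, chi_3> = (1/4)[1*(4)*conj(1) + 1*(-2*I)*conj(-I) + 1*(-4)*conj(-1) + 1*(2*I)*conj(I)]
      = (1/4)[(4) + (2) + (4) + (2)] = 12/4 = 3
(Exp terms are combined using exp(i*s)*conj(exp(i*t)) = exp(i*(s-t)), and sums of them are collapsed using the identity that for every m > 1 the m distinct m-th roots of unity sum to 0, e.g. 1 + exp(2*I*pi/3) + exp(-2*I*pi/3) = 0.)
Dimension check: dim(rho) = sum (mult * dim) = 0*1 + 1*1 + 0*1 + 3*1 = 4 = chi_rho(e) = 4.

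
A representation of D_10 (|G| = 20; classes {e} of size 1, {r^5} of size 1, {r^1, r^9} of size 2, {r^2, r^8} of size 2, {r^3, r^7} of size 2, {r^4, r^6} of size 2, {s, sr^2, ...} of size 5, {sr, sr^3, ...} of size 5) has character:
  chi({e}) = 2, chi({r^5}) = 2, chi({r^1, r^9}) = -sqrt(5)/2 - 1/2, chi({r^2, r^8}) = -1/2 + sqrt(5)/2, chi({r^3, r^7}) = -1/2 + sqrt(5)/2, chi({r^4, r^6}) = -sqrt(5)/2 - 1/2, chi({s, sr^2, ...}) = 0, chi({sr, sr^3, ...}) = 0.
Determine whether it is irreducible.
Irreducible: <chi, chi> = 1.

Derivation: <chi, chi> = (1/|G|) sum_C |C| * |chi(C)|^2 = (1/20)[1*|2|^2 + 1*|2|^2 + 2*|-sqrt(5)/2 - 1/2|^2 + 2*|-1/2 + sqrt(5)/2|^2 + 2*|-1/2 + sqrt(5)/2|^2 + 2*|-sqrt(5)/2 - 1/2|^2 + 5*|0|^2 + 5*|0|^2]
  = (1/20)[(4) + (4) + (sqrt(5) + 3) + (3 - sqrt(5)) + (3 - sqrt(5)) + (sqrt(5) + 3) + (0) + (0)] = 20/20 = 1.
A character is irreducible iff <chi, chi> = 1, so this representation is irreducible.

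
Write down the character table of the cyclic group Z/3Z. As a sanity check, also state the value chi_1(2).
Character table of Z/3Z (irreps indexed chi_0,...,chi_2 with chi_k(m) = zeta_3^(k*m), zeta_3 = exp(2*pi*i/3)):
  irrep \ class  {0} (size 1)  {1} (size 1)    {2} (size 1)  
  chi_0          1             1               1             
  chi_1          1             exp(2*I*pi/3)   exp(-2*I*pi/3)
  chi_2          1             exp(-2*I*pi/3)  exp(2*I*pi/3) 

Spot check: chi_1(2) = zeta_3^(1*2) = zeta_3^2 = exp(-2*I*pi/3).

Solution. Z/3Z is abelian, so all 3 irreducible complex representations are 1-dimensional. They are given by chi_k(m) = zeta_3^(k*m) for k = 0,...,2. Row orthogonality: sum_m chi_k(m) conj(chi_l(m)) = 3 * [k = l].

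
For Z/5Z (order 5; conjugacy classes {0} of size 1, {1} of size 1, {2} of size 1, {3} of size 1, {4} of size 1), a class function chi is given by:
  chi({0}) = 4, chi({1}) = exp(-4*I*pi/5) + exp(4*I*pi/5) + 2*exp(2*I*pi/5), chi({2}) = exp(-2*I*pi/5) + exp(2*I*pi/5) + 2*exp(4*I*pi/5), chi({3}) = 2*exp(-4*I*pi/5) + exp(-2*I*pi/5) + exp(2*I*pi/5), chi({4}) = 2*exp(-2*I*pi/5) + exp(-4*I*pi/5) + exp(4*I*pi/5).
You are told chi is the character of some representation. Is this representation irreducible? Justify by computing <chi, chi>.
Not irreducible (reducible): <chi, chi> = 6 > 1.

Solution. <chi, chi> = (1/|G|) sum_C |C| * |chi(C)|^2 = (1/5)[1*|4|^2 + 1*|exp(-4*I*pi/5) + exp(4*I*pi/5) + 2*exp(2*I*pi/5)|^2 + 1*|exp(-2*I*pi/5) + exp(2*I*pi/5) + 2*exp(4*I*pi/5)|^2 + 1*|2*exp(-4*I*pi/5) + exp(-2*I*pi/5) + exp(2*I*pi/5)|^2 + 1*|2*exp(-2*I*pi/5) + exp(-4*I*pi/5) + exp(4*I*pi/5)|^2]
  = (1/5)[(16) + (6 + 3*exp(-2*I*pi/5) + 2*exp(-4*I*pi/5) + 2*exp(4*I*pi/5) + 3*exp(2*I*pi/5)) + (6 + 2*exp(-2*I*pi/5) + 3*exp(-4*I*pi/5) + 3*exp(4*I*pi/5) + 2*exp(2*I*pi/5)) + (6 + 2*exp(-2*I*pi/5) + 3*exp(-4*I*pi/5) + 3*exp(4*I*pi/5) + 2*exp(2*I*pi/5)) + (6 + 3*exp(-2*I*pi/5) + 2*exp(-4*I*pi/5) + 2*exp(4*I*pi/5) + 3*exp(2*I*pi/5))] = 30/5 = 6.
(Exp terms are combined using exp(i*s)*conj(exp(i*t)) = exp(i*(s-t)), and sums of them are collapsed using the identity that for every m > 1 the m distinct m-th roots of unity sum to 0, e.g. 1 + exp(2*I*pi/3) + exp(-2*I*pi/3) = 0.)
A character is irreducible iff <chi, chi> = 1, so this representation is reducible.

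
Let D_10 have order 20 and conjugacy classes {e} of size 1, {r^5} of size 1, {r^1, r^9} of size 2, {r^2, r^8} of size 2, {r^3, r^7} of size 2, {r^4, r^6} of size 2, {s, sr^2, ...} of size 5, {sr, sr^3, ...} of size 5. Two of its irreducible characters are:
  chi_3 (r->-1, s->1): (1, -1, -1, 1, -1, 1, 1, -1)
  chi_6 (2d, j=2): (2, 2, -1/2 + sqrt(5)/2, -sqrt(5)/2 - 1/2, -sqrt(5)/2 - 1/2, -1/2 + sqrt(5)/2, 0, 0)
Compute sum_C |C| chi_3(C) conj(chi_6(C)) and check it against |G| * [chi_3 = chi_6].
Sum = 0; so <chi_3, chi_6> = 0 (distinct irreducibles are orthogonal).

Proof sketch: Compute term by term over conjugacy classes (|C| * chi_3(C) * conj(chi_6(C))):
  1*(1)*conj(2) + 1*(-1)*conj(2) + 2*(-1)*conj(-1/2 + sqrt(5)/2) + 2*(1)*conj(-sqrt(5)/2 - 1/2) + 2*(-1)*conj(-sqrt(5)/2 - 1/2) + 2*(1)*conj(-1/2 + sqrt(5)/2) + 5*(1)*conj(0) + 5*(-1)*conj(0)
  = (2) + (-2) + (1 - sqrt(5)) + (-sqrt(5) - 1) + (1 + sqrt(5)) + (-1 + sqrt(5)) + (0) + (0)
  = 0.
Dividing by |G| = 20 gives 0/20 = 0, matching the row-orthogonality relation <chi_3, chi_6> = [chi_3 = chi_6].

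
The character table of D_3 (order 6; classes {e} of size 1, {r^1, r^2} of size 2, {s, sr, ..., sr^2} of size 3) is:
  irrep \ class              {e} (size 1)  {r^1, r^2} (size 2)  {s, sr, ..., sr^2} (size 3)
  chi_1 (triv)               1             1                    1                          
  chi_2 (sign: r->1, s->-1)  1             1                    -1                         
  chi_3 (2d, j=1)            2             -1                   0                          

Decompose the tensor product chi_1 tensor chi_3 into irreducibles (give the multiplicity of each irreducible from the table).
chi_1 tensor chi_3 = chi_3 (all other irreducibles have multiplicity 0).

Justification: The character of a tensor product is the pointwise product (chi_1 * chi_3)(C) = chi_1(C) * chi_3(C):
  {e}: (1)*(2), {r^1, r^2}: (1)*(-1), {s, sr, ..., sr^2}: (1)*(0)
so (chi_1 * chi_3) takes values
  {e} -> 2, {r^1, r^2} -> -1, {s, sr, ..., sr^2} -> 0.
Now take the inner product of this character with each irreducible chi from the table, <chi_1*chi_3, chi> = (1/6) sum_C |C| (chi_1*chi_3)(C) conj(chi(C)):
  <chi_1*chi_3, chi_1> = (1/6)[1*(2)*conj(1) + 2*(-1)*conj(1) + 3*(0)*conj(1)]
      = (1/6)[(2) + (-2) + (0)] = 0/6 = 0
  <chi_1*chi_3, chi_2> = (1/6)[1*(2)*conj(1) + 2*(-1)*conj(1) + 3*(0)*conj(-1)]
      = (1/6)[(2) + (-2) + (0)] = 0/6 = 0
  <chi_1*chi_3, chi_3> = (1/6)[1*(2)*conj(2) + 2*(-1)*conj(-1) + 3*(0)*conj(0)]
      = (1/6)[(4) + (2) + (0)] = 6/6 = 1
Hence the multiplicities are chi_3: 1. Dimension check: dim(chi_1)*dim(chi_3) = 1*2 = 2 and sum (mult * dim) = 1*2 = 2.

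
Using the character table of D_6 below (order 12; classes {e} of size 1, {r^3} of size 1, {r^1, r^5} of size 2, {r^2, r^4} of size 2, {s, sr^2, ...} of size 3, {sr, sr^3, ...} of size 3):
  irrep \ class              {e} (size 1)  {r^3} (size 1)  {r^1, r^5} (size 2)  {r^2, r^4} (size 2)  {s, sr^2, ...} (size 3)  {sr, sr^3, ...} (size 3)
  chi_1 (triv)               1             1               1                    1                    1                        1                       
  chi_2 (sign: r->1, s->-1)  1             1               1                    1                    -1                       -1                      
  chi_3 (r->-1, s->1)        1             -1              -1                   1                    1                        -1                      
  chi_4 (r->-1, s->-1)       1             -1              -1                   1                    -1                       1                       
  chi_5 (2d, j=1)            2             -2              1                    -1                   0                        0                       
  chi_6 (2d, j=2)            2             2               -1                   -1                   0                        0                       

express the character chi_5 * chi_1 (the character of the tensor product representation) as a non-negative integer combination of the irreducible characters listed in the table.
chi_5 tensor chi_1 = chi_5 (all other irreducibles have multiplicity 0).

Reasoning: The character of a tensor product is the pointwise product (chi_5 * chi_1)(C) = chi_5(C) * chi_1(C):
  {e}: (2)*(1), {r^3}: (-2)*(1), {r^1, r^5}: (1)*(1), {r^2, r^4}: (-1)*(1), {s, sr^2, ...}: (0)*(1), {sr, sr^3, ...}: (0)*(1)
so (chi_5 * chi_1) takes values
  {e} -> 2, {r^3} -> -2, {r^1, r^5} -> 1, {r^2, r^4} -> -1, {s, sr^2, ...} -> 0, {sr, sr^3, ...} -> 0.
Now take the inner product of this character with each irreducible chi from the table, <chi_5*chi_1, chi> = (1/12) sum_C |C| (chi_5*chi_1)(C) conj(chi(C)):
  <chi_5*chi_1, chi_1> = (1/12)[1*(2)*conj(1) + 1*(-2)*conj(1) + 2*(1)*conj(1) + 2*(-1)*conj(1) + 3*(0)*conj(1) + 3*(0)*conj(1)]
      = (1/12)[(2) + (-2) + (2) + (-2) + (0) + (0)] = 0/12 = 0
  <chi_5*chi_1, chi_2> = (1/12)[1*(2)*conj(1) + 1*(-2)*conj(1) + 2*(1)*conj(1) + 2*(-1)*conj(1) + 3*(0)*conj(-1) + 3*(0)*conj(-1)]
      = (1/12)[(2) + (-2) + (2) + (-2) + (0) + (0)] = 0/12 = 0
  <chi_5*chi_1, chi_3> = (1/12)[1*(2)*conj(1) + 1*(-2)*conj(-1) + 2*(1)*conj(-1) + 2*(-1)*conj(1) + 3*(0)*conj(1) + 3*(0)*conj(-1)]
      = (1/12)[(2) + (2) + (-2) + (-2) + (0) + (0)] = 0/12 = 0
  <chi_5*chi_1, chi_4> = (1/12)[1*(2)*conj(1) + 1*(-2)*conj(-1) + 2*(1)*conj(-1) + 2*(-1)*conj(1) + 3*(0)*conj(-1) + 3*(0)*conj(1)]
      = (1/12)[(2) + (2) + (-2) + (-2) + (0) + (0)] = 0/12 = 0
  <chi_5*chi_1, chi_5> = (1/12)[1*(2)*conj(2) + 1*(-2)*conj(-2) + 2*(1)*conj(1) + 2*(-1)*conj(-1) + 3*(0)*conj(0) + 3*(0)*conj(0)]
      = (1/12)[(4) + (4) + (2) + (2) + (0) + (0)] = 12/12 = 1
  <chi_5*chi_1, chi_6> = (1/12)[1*(2)*conj(2) + 1*(-2)*conj(2) + 2*(1)*conj(-1) + 2*(-1)*conj(-1) + 3*(0)*conj(0) + 3*(0)*conj(0)]
      = (1/12)[(4) + (-4) + (-2) + (2) + (0) + (0)] = 0/12 = 0
Hence the multiplicities are chi_5: 1. Dimension check: dim(chi_5)*dim(chi_1) = 2*1 = 2 and sum (mult * dim) = 1*2 = 2.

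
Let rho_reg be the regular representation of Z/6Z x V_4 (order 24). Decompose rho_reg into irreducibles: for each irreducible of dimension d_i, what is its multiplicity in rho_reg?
Each irreducible V_i of dimension d_i appears with multiplicity d_i, i.e. rho_reg = (direct sum over all irreducibles V_i) d_i V_i. The irreducible dimensions for Z/6Z x V_4 are 1, 1, 1, 1, 1, 1, 1, 1, 1, 1, 1, 1, 1, 1, 1, 1, 1, 1, 1, 1, 1, 1, 1, 1: 24 irreducibles of dimension 1, each with multiplicity 1. Total dimension 24*1*1 = 24 = |G|.

Reasoning: General theorem: in the regular representation of a finite group G, each irreducible appears with multiplicity equal to its dimension. Check: dim(rho_reg) = sum d_i^2 = 1 + 1 + 1 + 1 + 1 + 1 + 1 + 1 + 1 + 1 + 1 + 1 + 1 + 1 + 1 + 1 + 1 + 1 + 1 + 1 + 1 + 1 + 1 + 1 = 24 = |G|.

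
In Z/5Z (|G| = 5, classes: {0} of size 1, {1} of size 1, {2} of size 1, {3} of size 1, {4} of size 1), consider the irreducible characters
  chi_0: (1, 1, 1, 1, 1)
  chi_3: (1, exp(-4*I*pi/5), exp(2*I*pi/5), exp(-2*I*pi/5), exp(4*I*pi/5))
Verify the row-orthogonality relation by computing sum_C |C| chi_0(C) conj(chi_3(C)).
Sum = 0; so <chi_0, chi_3> = 0 (distinct irreducibles are orthogonal).

Working: Compute term by term over conjugacy classes (|C| * chi_0(C) * conj(chi_3(C))):
  1*(1)*conj(1) + 1*(1)*conj(exp(-4*I*pi/5)) + 1*(1)*conj(exp(2*I*pi/5)) + 1*(1)*conj(exp(-2*I*pi/5)) + 1*(1)*conj(exp(4*I*pi/5))
  = (1) + (exp(4*I*pi/5)) + (exp(-2*I*pi/5)) + (exp(2*I*pi/5)) + (exp(-4*I*pi/5))
  = 0.
(Exp terms are combined using exp(i*s)*conj(exp(i*t)) = exp(i*(s-t)), and sums of them are collapsed using the identity that for every m > 1 the m distinct m-th roots of unity sum to 0, e.g. 1 + exp(2*I*pi/3) + exp(-2*I*pi/3) = 0.)
Dividing by |G| = 5 gives 0/5 = 0, matching the row-orthogonality relation <chi_0, chi_3> = [chi_0 = chi_3].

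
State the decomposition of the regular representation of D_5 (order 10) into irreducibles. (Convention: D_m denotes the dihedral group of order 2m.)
Each irreducible V_i of dimension d_i appears with multiplicity d_i, i.e. rho_reg = (direct sum over all irreducibles V_i) d_i V_i. The irreducible dimensions for D_5 are 1, 1, 2, 2: 2 irreducibles of dimension 1, each with multiplicity 1; 2 irreducibles of dimension 2, each with multiplicity 2. Total dimension 2*1*1 + 2*2*2 = 10 = |G|.

Justification: General theorem: in the regular representation of a finite group G, each irreducible appears with multiplicity equal to its dimension. Check: dim(rho_reg) = sum d_i^2 = 1 + 1 + 4 + 4 = 10 = |G|.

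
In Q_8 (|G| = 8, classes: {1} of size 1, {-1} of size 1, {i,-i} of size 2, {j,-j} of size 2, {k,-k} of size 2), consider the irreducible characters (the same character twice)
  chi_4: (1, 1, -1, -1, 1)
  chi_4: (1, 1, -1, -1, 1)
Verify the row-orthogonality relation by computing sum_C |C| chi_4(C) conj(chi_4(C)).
Sum = 8 = |G| = 8; so <chi_4, chi_4> = 1 (norm-1 confirms irreducibility).

Derivation: Compute term by term over conjugacy classes (|C| * chi_4(C) * conj(chi_4(C))):
  1*(1)*conj(1) + 1*(1)*conj(1) + 2*(-1)*conj(-1) + 2*(-1)*conj(-1) + 2*(1)*conj(1)
  = (1) + (1) + (2) + (2) + (2)
  = 8.
Dividing by |G| = 8 gives 8/8 = 1, matching the row-orthogonality relation <chi_4, chi_4> = [chi_4 = chi_4].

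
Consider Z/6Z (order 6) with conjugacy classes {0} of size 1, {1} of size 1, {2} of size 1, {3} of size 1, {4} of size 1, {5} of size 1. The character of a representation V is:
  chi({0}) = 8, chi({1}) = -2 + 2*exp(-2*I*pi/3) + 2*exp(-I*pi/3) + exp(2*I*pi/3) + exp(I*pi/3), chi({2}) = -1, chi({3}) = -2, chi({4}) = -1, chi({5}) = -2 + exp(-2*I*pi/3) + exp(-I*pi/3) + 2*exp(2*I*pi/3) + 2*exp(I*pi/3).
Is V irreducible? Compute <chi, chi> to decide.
Not irreducible (reducible): <chi, chi> = 14 > 1.

Reasoning: <chi, chi> = (1/|G|) sum_C |C| * |chi(C)|^2 = (1/6)[1*|8|^2 + 1*|-2 + 2*exp(-2*I*pi/3) + 2*exp(-I*pi/3) + exp(2*I*pi/3) + exp(I*pi/3)|^2 + 1*|-1|^2 + 1*|-2|^2 + 1*|-1|^2 + 1*|-2 + exp(-2*I*pi/3) + exp(-I*pi/3) + 2*exp(2*I*pi/3) + 2*exp(I*pi/3)|^2]
  = (1/6)[(64) + (7) + (1) + (4) + (1) + (7)] = 84/6 = 14.
(Exp terms are combined using exp(i*s)*conj(exp(i*t)) = exp(i*(s-t)), and sums of them are collapsed using the identity that for every m > 1 the m distinct m-th roots of unity sum to 0, e.g. 1 + exp(2*I*pi/3) + exp(-2*I*pi/3) = 0.)
A character is irreducible iff <chi, chi> = 1, so this representation is reducible.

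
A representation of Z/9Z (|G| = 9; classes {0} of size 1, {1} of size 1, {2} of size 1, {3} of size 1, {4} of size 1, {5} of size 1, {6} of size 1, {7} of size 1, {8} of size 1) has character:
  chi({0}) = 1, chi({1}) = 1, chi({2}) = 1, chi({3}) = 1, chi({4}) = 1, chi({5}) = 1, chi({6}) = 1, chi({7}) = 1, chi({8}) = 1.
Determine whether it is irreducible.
Irreducible: <chi, chi> = 1.

Reasoning: <chi, chi> = (1/|G|) sum_C |C| * |chi(C)|^2 = (1/9)[1*|1|^2 + 1*|1|^2 + 1*|1|^2 + 1*|1|^2 + 1*|1|^2 + 1*|1|^2 + 1*|1|^2 + 1*|1|^2 + 1*|1|^2]
  = (1/9)[(1) + (1) + (1) + (1) + (1) + (1) + (1) + (1) + (1)] = 9/9 = 1.
(Exp terms are combined using exp(i*s)*conj(exp(i*t)) = exp(i*(s-t)), and sums of them are collapsed using the identity that for every m > 1 the m distinct m-th roots of unity sum to 0, e.g. 1 + exp(2*I*pi/3) + exp(-2*I*pi/3) = 0.)
A character is irreducible iff <chi, chi> = 1, so this representation is irreducible.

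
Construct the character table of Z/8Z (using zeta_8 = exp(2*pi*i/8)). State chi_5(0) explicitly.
Character table of Z/8Z (irreps indexed chi_0,...,chi_7 with chi_k(m) = zeta_8^(k*m), zeta_8 = exp(2*pi*i/8)):
  irrep \ class  {0} (size 1)  {1} (size 1)    {2} (size 1)  {3} (size 1)    {4} (size 1)  {5} (size 1)    {6} (size 1)  {7} (size 1)  
  chi_0          1             1               1             1               1             1               1             1             
  chi_1          1             exp(I*pi/4)     I             exp(3*I*pi/4)   -1            exp(-3*I*pi/4)  -I            exp(-I*pi/4)  
  chi_2          1             I               -1            -I              1             I               -1            -I            
  chi_3          1             exp(3*I*pi/4)   -I            exp(I*pi/4)     -1            exp(-I*pi/4)    I             exp(-3*I*pi/4)
  chi_4          1             -1              1             -1              1             -1              1             -1            
  chi_5          1             exp(-3*I*pi/4)  I             exp(-I*pi/4)    -1            exp(I*pi/4)     -I            exp(3*I*pi/4) 
  chi_6          1             -I              -1            I               1             -I              -1            I             
  chi_7          1             exp(-I*pi/4)    -I            exp(-3*I*pi/4)  -1            exp(3*I*pi/4)   I             exp(I*pi/4)   

Spot check: chi_5(0) = zeta_8^(5*0) = zeta_8^0 = 1.

Why: Z/8Z is abelian, so all 8 irreducible complex representations are 1-dimensional. They are given by chi_k(m) = zeta_8^(k*m) for k = 0,...,7. Row orthogonality: sum_m chi_k(m) conj(chi_l(m)) = 8 * [k = l].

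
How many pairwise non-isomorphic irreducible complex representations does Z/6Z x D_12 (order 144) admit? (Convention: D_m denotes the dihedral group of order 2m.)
54

Explanation: The number of irreducible complex representations of a finite group equals its number of conjugacy classes. For a direct product, #classes(G x H) = #classes(G) * #classes(H). Z/6Z has 6 classes (abelian), D_12 has 9 classes, so 6 * 9 = 54, so Z/6Z x D_12 (order 144) has exactly 54 irreducible complex representations.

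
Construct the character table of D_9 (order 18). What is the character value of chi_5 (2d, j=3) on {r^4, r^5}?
Conjugacy classes: {e} of size 1, {r^1, r^8} of size 2, {r^2, r^7} of size 2, {r^3, r^6} of size 2, {r^4, r^5} of size 2, {s, sr, ..., sr^8} of size 9.
Character table:
  irrep \ class              {e} (size 1)  {r^1, r^8} (size 2)  {r^2, r^7} (size 2)  {r^3, r^6} (size 2)  {r^4, r^5} (size 2)  {s, sr, ..., sr^8} (size 9)
  chi_1 (triv)               1             1                    1                    1                    1                    1                          
  chi_2 (sign: r->1, s->-1)  1             1                    1                    1                    1                    -1                         
  chi_3 (2d, j=1)            2             2*cos(2*pi/9)        2*cos(4*pi/9)        -1                   -2*cos(pi/9)         0                          
  chi_4 (2d, j=2)            2             2*cos(4*pi/9)        -2*cos(pi/9)         -1                   2*cos(2*pi/9)        0                          
  chi_5 (2d, j=3)            2             -1                   -1                   2                    -1                   0                          
  chi_6 (2d, j=4)            2             -2*cos(pi/9)         2*cos(2*pi/9)        -1                   2*cos(4*pi/9)        0                          

Spot check: chi_5 (2d, j=3) on {r^4, r^5} = -1.

Proof sketch: D_9 has order 2*9 = 18 with 6 conjugacy classes, hence 6 irreducibles. Sum of squared dims 1 + 1 + 4 + 4 + 4 + 4 = 18 = |G|. Linear characters come from the abelianisation; the 2-dimensional irreps have character r^k -> 2*cos(2*pi*j*k/9), reflections -> 0.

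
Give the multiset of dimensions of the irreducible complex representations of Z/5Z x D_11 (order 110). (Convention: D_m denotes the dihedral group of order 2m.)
Dimensions: 1, 1, 1, 1, 1, 1, 1, 1, 1, 1, 2, 2, 2, 2, 2, 2, 2, 2, 2, 2, 2, 2, 2, 2, 2, 2, 2, 2, 2, 2, 2, 2, 2, 2, 2

Reasoning: There are 35 irreducibles (= number of conjugacy classes). Their dimensions d_i satisfy sum d_i^2 = |G| = 110: 1 + 1 + 1 + 1 + 1 + 1 + 1 + 1 + 1 + 1 + 4 + 4 + 4 + 4 + 4 + 4 + 4 + 4 + 4 + 4 + 4 + 4 + 4 + 4 + 4 + 4 + 4 + 4 + 4 + 4 + 4 + 4 + 4 + 4 + 4 = 110. (For the product with Z/5Z: each of the 5 1-dim characters of Z/5Z tensors with each irrep of D_11, giving 5 copies of each D_11-dimension.)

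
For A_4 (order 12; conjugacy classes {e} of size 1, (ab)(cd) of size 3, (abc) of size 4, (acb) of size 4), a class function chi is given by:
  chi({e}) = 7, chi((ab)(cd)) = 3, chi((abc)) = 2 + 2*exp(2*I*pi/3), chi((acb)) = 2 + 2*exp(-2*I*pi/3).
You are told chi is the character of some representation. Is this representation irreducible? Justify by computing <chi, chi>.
Not irreducible (reducible): <chi, chi> = 9 > 1.

Reasoning: <chi, chi> = (1/|G|) sum_C |C| * |chi(C)|^2 = (1/12)[1*|7|^2 + 3*|3|^2 + 4*|2 + 2*exp(2*I*pi/3)|^2 + 4*|2 + 2*exp(-2*I*pi/3)|^2]
  = (1/12)[(49) + (27) + (16) + (16)] = 108/12 = 9.
(Exp terms are combined using exp(i*s)*conj(exp(i*t)) = exp(i*(s-t)), and sums of them are collapsed using the identity that for every m > 1 the m distinct m-th roots of unity sum to 0, e.g. 1 + exp(2*I*pi/3) + exp(-2*I*pi/3) = 0.)
A character is irreducible iff <chi, chi> = 1, so this representation is reducible.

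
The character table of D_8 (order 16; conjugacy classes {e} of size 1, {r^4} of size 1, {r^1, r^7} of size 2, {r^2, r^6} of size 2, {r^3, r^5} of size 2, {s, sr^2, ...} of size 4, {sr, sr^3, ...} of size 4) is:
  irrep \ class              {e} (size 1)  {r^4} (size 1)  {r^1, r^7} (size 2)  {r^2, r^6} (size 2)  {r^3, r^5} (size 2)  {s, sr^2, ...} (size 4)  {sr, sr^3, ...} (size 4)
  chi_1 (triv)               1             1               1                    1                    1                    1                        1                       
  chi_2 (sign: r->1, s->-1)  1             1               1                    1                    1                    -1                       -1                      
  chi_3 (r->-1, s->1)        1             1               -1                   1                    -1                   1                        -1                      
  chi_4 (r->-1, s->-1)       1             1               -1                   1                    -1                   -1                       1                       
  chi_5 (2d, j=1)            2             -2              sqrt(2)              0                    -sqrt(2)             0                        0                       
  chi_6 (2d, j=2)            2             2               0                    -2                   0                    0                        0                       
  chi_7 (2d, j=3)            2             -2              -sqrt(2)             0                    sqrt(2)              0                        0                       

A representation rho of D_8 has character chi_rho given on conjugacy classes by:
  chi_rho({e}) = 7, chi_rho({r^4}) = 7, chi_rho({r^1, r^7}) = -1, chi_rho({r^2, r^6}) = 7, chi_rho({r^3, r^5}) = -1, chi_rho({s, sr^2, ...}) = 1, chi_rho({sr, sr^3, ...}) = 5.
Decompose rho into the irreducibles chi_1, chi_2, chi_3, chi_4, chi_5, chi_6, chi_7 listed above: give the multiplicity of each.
Multiplicities: chi_1: 3, chi_2: 0, chi_3: 1, chi_4: 3, chi_5: 0, chi_6: 0, chi_7: 0.

Use <chi_rho, chi> = (1/|G|) sum_C |C| * chi_rho(C) * conj(chi(C)) with |G| = 16 for each irreducible chi in the table:
  <chi_rho, chi_1> = (1/16)[1*(7)*conj(1) + 1*(7)*conj(1) + 2*(-1)*conj(1) + 2*(7)*conj(1) + 2*(-1)*conj(1) + 4*(1)*conj(1) + 4*(5)*conj(1)]
      = (1/16)[(7) + (7) + (-2) + (14) + (-2) + (4) + (20)] = 48/16 = 3
  <chi_rho, chi_2> = (1/16)[1*(7)*conj(1) + 1*(7)*conj(1) + 2*(-1)*conj(1) + 2*(7)*conj(1) + 2*(-1)*conj(1) + 4*(1)*conj(-1) + 4*(5)*conj(-1)]
      = (1/16)[(7) + (7) + (-2) + (14) + (-2) + (-4) + (-20)] = 0/16 = 0
  <chi_rho, chi_3> = (1/16)[1*(7)*conj(1) + 1*(7)*conj(1) + 2*(-1)*conj(-1) + 2*(7)*conj(1) + 2*(-1)*conj(-1) + 4*(1)*conj(1) + 4*(5)*conj(-1)]
      = (1/16)[(7) + (7) + (2) + (14) + (2) + (4) + (-20)] = 16/16 = 1
  <chi_rho, chi_4> = (1/16)[1*(7)*conj(1) + 1*(7)*conj(1) + 2*(-1)*conj(-1) + 2*(7)*conj(1) + 2*(-1)*conj(-1) + 4*(1)*conj(-1) + 4*(5)*conj(1)]
      = (1/16)[(7) + (7) + (2) + (14) + (2) + (-4) + (20)] = 48/16 = 3
  <chi_rho, chi_5> = (1/16)[1*(7)*conj(2) + 1*(7)*conj(-2) + 2*(-1)*conj(sqrt(2)) + 2*(7)*conj(0) + 2*(-1)*conj(-sqrt(2)) + 4*(1)*conj(0) + 4*(5)*conj(0)]
      = (1/16)[(14) + (-14) + (-2*sqrt(2)) + (0) + (2*sqrt(2)) + (0) + (0)] = 0/16 = 0
  <chi_rho, chi_6> = (1/16)[1*(7)*conj(2) + 1*(7)*conj(2) + 2*(-1)*conj(0) + 2*(7)*conj(-2) + 2*(-1)*conj(0) + 4*(1)*conj(0) + 4*(5)*conj(0)]
      = (1/16)[(14) + (14) + (0) + (-28) + (0) + (0) + (0)] = 0/16 = 0
  <chi_rho, chi_7> = (1/16)[1*(7)*conj(2) + 1*(7)*conj(-2) + 2*(-1)*conj(-sqrt(2)) + 2*(7)*conj(0) + 2*(-1)*conj(sqrt(2)) + 4*(1)*conj(0) + 4*(5)*conj(0)]
      = (1/16)[(14) + (-14) + (2*sqrt(2)) + (0) + (-2*sqrt(2)) + (0) + (0)] = 0/16 = 0
Dimension check: dim(rho) = sum (mult * dim) = 3*1 + 0*1 + 1*1 + 3*1 + 0*2 + 0*2 + 0*2 = 7 = chi_rho(e) = 7.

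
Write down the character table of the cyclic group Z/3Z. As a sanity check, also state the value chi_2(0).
Character table of Z/3Z (irreps indexed chi_0,...,chi_2 with chi_k(m) = zeta_3^(k*m), zeta_3 = exp(2*pi*i/3)):
  irrep \ class  {0} (size 1)  {1} (size 1)    {2} (size 1)  
  chi_0          1             1               1             
  chi_1          1             exp(2*I*pi/3)   exp(-2*I*pi/3)
  chi_2          1             exp(-2*I*pi/3)  exp(2*I*pi/3) 

Spot check: chi_2(0) = zeta_3^(2*0) = zeta_3^0 = 1.

Explanation: Z/3Z is abelian, so all 3 irreducible complex representations are 1-dimensional. They are given by chi_k(m) = zeta_3^(k*m) for k = 0,...,2. Row orthogonality: sum_m chi_k(m) conj(chi_l(m)) = 3 * [k = l].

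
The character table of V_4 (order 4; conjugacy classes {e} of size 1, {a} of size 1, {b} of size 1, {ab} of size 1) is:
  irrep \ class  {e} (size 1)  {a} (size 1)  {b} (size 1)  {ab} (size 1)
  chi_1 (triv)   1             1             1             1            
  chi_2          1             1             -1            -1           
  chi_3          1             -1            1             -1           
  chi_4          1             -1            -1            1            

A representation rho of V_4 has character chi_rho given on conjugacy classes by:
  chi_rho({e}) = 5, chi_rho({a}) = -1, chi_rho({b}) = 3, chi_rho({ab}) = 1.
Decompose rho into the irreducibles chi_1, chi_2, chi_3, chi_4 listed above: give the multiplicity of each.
Multiplicities: chi_1: 2, chi_2: 0, chi_3: 2, chi_4: 1.

Argument: Use <chi_rho, chi> = (1/|G|) sum_C |C| * chi_rho(C) * conj(chi(C)) with |G| = 4 for each irreducible chi in the table:
  <chi_rho, chi_1> = (1/4)[1*(5)*conj(1) + 1*(-1)*conj(1) + 1*(3)*conj(1) + 1*(1)*conj(1)]
      = (1/4)[(5) + (-1) + (3) + (1)] = 8/4 = 2
  <chi_rho, chi_2> = (1/4)[1*(5)*conj(1) + 1*(-1)*conj(1) + 1*(3)*conj(-1) + 1*(1)*conj(-1)]
      = (1/4)[(5) + (-1) + (-3) + (-1)] = 0/4 = 0
  <chi_rho, chi_3> = (1/4)[1*(5)*conj(1) + 1*(-1)*conj(-1) + 1*(3)*conj(1) + 1*(1)*conj(-1)]
      = (1/4)[(5) + (1) + (3) + (-1)] = 8/4 = 2
  <chi_rho, chi_4> = (1/4)[1*(5)*conj(1) + 1*(-1)*conj(-1) + 1*(3)*conj(-1) + 1*(1)*conj(1)]
      = (1/4)[(5) + (1) + (-3) + (1)] = 4/4 = 1
Dimension check: dim(rho) = sum (mult * dim) = 2*1 + 0*1 + 2*1 + 1*1 = 5 = chi_rho(e) = 5.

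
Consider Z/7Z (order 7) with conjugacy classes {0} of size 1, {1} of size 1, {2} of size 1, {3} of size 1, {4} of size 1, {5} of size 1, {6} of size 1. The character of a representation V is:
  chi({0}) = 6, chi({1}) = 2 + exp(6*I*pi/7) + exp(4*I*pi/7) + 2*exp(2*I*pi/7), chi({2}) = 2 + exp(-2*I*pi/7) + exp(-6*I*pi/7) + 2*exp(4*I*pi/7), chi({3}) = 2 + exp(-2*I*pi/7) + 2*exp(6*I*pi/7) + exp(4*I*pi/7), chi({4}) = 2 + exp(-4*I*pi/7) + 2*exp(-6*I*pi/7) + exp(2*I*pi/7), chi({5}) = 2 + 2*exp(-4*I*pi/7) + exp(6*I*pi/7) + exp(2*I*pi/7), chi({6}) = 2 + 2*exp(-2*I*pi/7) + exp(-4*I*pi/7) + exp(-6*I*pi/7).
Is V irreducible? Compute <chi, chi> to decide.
Not irreducible (reducible): <chi, chi> = 10 > 1.

Derivation: <chi, chi> = (1/|G|) sum_C |C| * |chi(C)|^2 = (1/7)[1*|6|^2 + 1*|2 + exp(6*I*pi/7) + exp(4*I*pi/7) + 2*exp(2*I*pi/7)|^2 + 1*|2 + exp(-2*I*pi/7) + exp(-6*I*pi/7) + 2*exp(4*I*pi/7)|^2 + 1*|2 + exp(-2*I*pi/7) + 2*exp(6*I*pi/7) + exp(4*I*pi/7)|^2 + 1*|2 + exp(-4*I*pi/7) + 2*exp(-6*I*pi/7) + exp(2*I*pi/7)|^2 + 1*|2 + 2*exp(-4*I*pi/7) + exp(6*I*pi/7) + exp(2*I*pi/7)|^2 + 1*|2 + 2*exp(-2*I*pi/7) + exp(-4*I*pi/7) + exp(-6*I*pi/7)|^2]
  = (1/7)[(36) + (10 + 7*exp(-2*I*pi/7) + 4*exp(-4*I*pi/7) + 2*exp(-6*I*pi/7) + 2*exp(6*I*pi/7) + 4*exp(4*I*pi/7) + 7*exp(2*I*pi/7)) + (10 + 7*exp(-4*I*pi/7) + 4*exp(-6*I*pi/7) + 2*exp(-2*I*pi/7) + 2*exp(2*I*pi/7) + 4*exp(6*I*pi/7) + 7*exp(4*I*pi/7)) + (10 + 4*exp(-2*I*pi/7) + 7*exp(-6*I*pi/7) + 2*exp(-4*I*pi/7) + 2*exp(4*I*pi/7) + 7*exp(6*I*pi/7) + 4*exp(2*I*pi/7)) + (10 + 4*exp(-2*I*pi/7) + 7*exp(-6*I*pi/7) + 2*exp(-4*I*pi/7) + 2*exp(4*I*pi/7) + 7*exp(6*I*pi/7) + 4*exp(2*I*pi/7)) + (10 + 7*exp(-4*I*pi/7) + 4*exp(-6*I*pi/7) + 2*exp(-2*I*pi/7) + 2*exp(2*I*pi/7) + 4*exp(6*I*pi/7) + 7*exp(4*I*pi/7)) + (10 + 7*exp(-2*I*pi/7) + 4*exp(-4*I*pi/7) + 2*exp(-6*I*pi/7) + 2*exp(6*I*pi/7) + 4*exp(4*I*pi/7) + 7*exp(2*I*pi/7))] = 70/7 = 10.
(Exp terms are combined using exp(i*s)*conj(exp(i*t)) = exp(i*(s-t)), and sums of them are collapsed using the identity that for every m > 1 the m distinct m-th roots of unity sum to 0, e.g. 1 + exp(2*I*pi/3) + exp(-2*I*pi/3) = 0.)
A character is irreducible iff <chi, chi> = 1, so this representation is reducible.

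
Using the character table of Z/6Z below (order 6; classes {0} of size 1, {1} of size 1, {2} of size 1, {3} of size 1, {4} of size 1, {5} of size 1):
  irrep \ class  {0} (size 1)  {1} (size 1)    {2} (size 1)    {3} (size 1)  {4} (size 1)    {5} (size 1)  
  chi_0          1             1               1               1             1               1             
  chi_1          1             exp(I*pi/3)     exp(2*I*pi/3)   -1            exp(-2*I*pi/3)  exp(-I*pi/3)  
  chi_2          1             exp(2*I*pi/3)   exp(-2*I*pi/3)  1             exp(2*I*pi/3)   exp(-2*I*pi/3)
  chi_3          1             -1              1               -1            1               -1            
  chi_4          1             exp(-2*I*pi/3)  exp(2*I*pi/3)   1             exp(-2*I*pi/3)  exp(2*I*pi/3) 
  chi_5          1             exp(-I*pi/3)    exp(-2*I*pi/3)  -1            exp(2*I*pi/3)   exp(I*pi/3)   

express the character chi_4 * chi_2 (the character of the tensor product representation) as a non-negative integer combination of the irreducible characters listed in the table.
chi_4 tensor chi_2 = chi_0 (all other irreducibles have multiplicity 0).

Derivation: The character of a tensor product is the pointwise product (chi_4 * chi_2)(C) = chi_4(C) * chi_2(C):
  {0}: (1)*(1), {1}: (exp(-2*I*pi/3))*(exp(2*I*pi/3)), {2}: (exp(2*I*pi/3))*(exp(-2*I*pi/3)), {3}: (1)*(1), {4}: (exp(-2*I*pi/3))*(exp(2*I*pi/3)), {5}: (exp(2*I*pi/3))*(exp(-2*I*pi/3))
so (chi_4 * chi_2) takes values
  {0} -> 1, {1} -> 1, {2} -> 1, {3} -> 1, {4} -> 1, {5} -> 1.
Now take the inner product of this character with each irreducible chi from the table, <chi_4*chi_2, chi> = (1/6) sum_C |C| (chi_4*chi_2)(C) conj(chi(C)):
  <chi_4*chi_2, chi_0> = (1/6)[1*(1)*conj(1) + 1*(1)*conj(1) + 1*(1)*conj(1) + 1*(1)*conj(1) + 1*(1)*conj(1) + 1*(1)*conj(1)]
      = (1/6)[(1) + (1) + (1) + (1) + (1) + (1)] = 6/6 = 1
  <chi_4*chi_2, chi_1> = (1/6)[1*(1)*conj(1) + 1*(1)*conj(exp(I*pi/3)) + 1*(1)*conj(exp(2*I*pi/3)) + 1*(1)*conj(-1) + 1*(1)*conj(exp(-2*I*pi/3)) + 1*(1)*conj(exp(-I*pi/3))]
      = (1/6)[(1) + (exp(-I*pi/3)) + (exp(-2*I*pi/3)) + (-1) + (exp(2*I*pi/3)) + (exp(I*pi/3))] = 0/6 = 0
  <chi_4*chi_2, chi_2> = (1/6)[1*(1)*conj(1) + 1*(1)*conj(exp(2*I*pi/3)) + 1*(1)*conj(exp(-2*I*pi/3)) + 1*(1)*conj(1) + 1*(1)*conj(exp(2*I*pi/3)) + 1*(1)*conj(exp(-2*I*pi/3))]
      = (1/6)[(1) + (exp(-2*I*pi/3)) + (exp(2*I*pi/3)) + (1) + (exp(-2*I*pi/3)) + (exp(2*I*pi/3))] = 0/6 = 0
  <chi_4*chi_2, chi_3> = (1/6)[1*(1)*conj(1) + 1*(1)*conj(-1) + 1*(1)*conj(1) + 1*(1)*conj(-1) + 1*(1)*conj(1) + 1*(1)*conj(-1)]
      = (1/6)[(1) + (-1) + (1) + (-1) + (1) + (-1)] = 0/6 = 0
  <chi_4*chi_2, chi_4> = (1/6)[1*(1)*conj(1) + 1*(1)*conj(exp(-2*I*pi/3)) + 1*(1)*conj(exp(2*I*pi/3)) + 1*(1)*conj(1) + 1*(1)*conj(exp(-2*I*pi/3)) + 1*(1)*conj(exp(2*I*pi/3))]
      = (1/6)[(1) + (exp(2*I*pi/3)) + (exp(-2*I*pi/3)) + (1) + (exp(2*I*pi/3)) + (exp(-2*I*pi/3))] = 0/6 = 0
  <chi_4*chi_2, chi_5> = (1/6)[1*(1)*conj(1) + 1*(1)*conj(exp(-I*pi/3)) + 1*(1)*conj(exp(-2*I*pi/3)) + 1*(1)*conj(-1) + 1*(1)*conj(exp(2*I*pi/3)) + 1*(1)*conj(exp(I*pi/3))]
      = (1/6)[(1) + (exp(I*pi/3)) + (exp(2*I*pi/3)) + (-1) + (exp(-2*I*pi/3)) + (exp(-I*pi/3))] = 0/6 = 0
(Exp terms are combined using exp(i*s)*conj(exp(i*t)) = exp(i*(s-t)), and sums of them are collapsed using the identity that for every m > 1 the m distinct m-th roots of unity sum to 0, e.g. 1 + exp(2*I*pi/3) + exp(-2*I*pi/3) = 0.)
Hence the multiplicities are chi_0: 1. Dimension check: dim(chi_4)*dim(chi_2) = 1*1 = 1 and sum (mult * dim) = 1*1 = 1.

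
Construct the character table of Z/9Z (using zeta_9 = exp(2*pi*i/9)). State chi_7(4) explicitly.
Character table of Z/9Z (irreps indexed chi_0,...,chi_8 with chi_k(m) = zeta_9^(k*m), zeta_9 = exp(2*pi*i/9)):
  irrep \ class  {0} (size 1)  {1} (size 1)    {2} (size 1)    {3} (size 1)    {4} (size 1)    {5} (size 1)    {6} (size 1)    {7} (size 1)    {8} (size 1)  
  chi_0          1             1               1               1               1               1               1               1               1             
  chi_1          1             exp(2*I*pi/9)   exp(4*I*pi/9)   exp(2*I*pi/3)   exp(8*I*pi/9)   exp(-8*I*pi/9)  exp(-2*I*pi/3)  exp(-4*I*pi/9)  exp(-2*I*pi/9)
  chi_2          1             exp(4*I*pi/9)   exp(8*I*pi/9)   exp(-2*I*pi/3)  exp(-2*I*pi/9)  exp(2*I*pi/9)   exp(2*I*pi/3)   exp(-8*I*pi/9)  exp(-4*I*pi/9)
  chi_3          1             exp(2*I*pi/3)   exp(-2*I*pi/3)  1               exp(2*I*pi/3)   exp(-2*I*pi/3)  1               exp(2*I*pi/3)   exp(-2*I*pi/3)
  chi_4          1             exp(8*I*pi/9)   exp(-2*I*pi/9)  exp(2*I*pi/3)   exp(-4*I*pi/9)  exp(4*I*pi/9)   exp(-2*I*pi/3)  exp(2*I*pi/9)   exp(-8*I*pi/9)
  chi_5          1             exp(-8*I*pi/9)  exp(2*I*pi/9)   exp(-2*I*pi/3)  exp(4*I*pi/9)   exp(-4*I*pi/9)  exp(2*I*pi/3)   exp(-2*I*pi/9)  exp(8*I*pi/9) 
  chi_6          1             exp(-2*I*pi/3)  exp(2*I*pi/3)   1               exp(-2*I*pi/3)  exp(2*I*pi/3)   1               exp(-2*I*pi/3)  exp(2*I*pi/3) 
  chi_7          1             exp(-4*I*pi/9)  exp(-8*I*pi/9)  exp(2*I*pi/3)   exp(2*I*pi/9)   exp(-2*I*pi/9)  exp(-2*I*pi/3)  exp(8*I*pi/9)   exp(4*I*pi/9) 
  chi_8          1             exp(-2*I*pi/9)  exp(-4*I*pi/9)  exp(-2*I*pi/3)  exp(-8*I*pi/9)  exp(8*I*pi/9)   exp(2*I*pi/3)   exp(4*I*pi/9)   exp(2*I*pi/9) 

Spot check: chi_7(4) = zeta_9^(7*4) = zeta_9^28 = exp(2*I*pi/9).

Argument: Z/9Z is abelian, so all 9 irreducible complex representations are 1-dimensional. They are given by chi_k(m) = zeta_9^(k*m) for k = 0,...,8. Row orthogonality: sum_m chi_k(m) conj(chi_l(m)) = 9 * [k = l].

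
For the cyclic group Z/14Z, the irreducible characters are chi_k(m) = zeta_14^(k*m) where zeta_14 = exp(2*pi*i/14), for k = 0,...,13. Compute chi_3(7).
chi_3(7) = zeta_14^21 = -1

Argument: chi_3(7) = zeta_14^(3*7) = zeta_14^21. Since zeta_14^14 = 1, this equals zeta_14^7 = exp(2*pi*i*7/14) = -1.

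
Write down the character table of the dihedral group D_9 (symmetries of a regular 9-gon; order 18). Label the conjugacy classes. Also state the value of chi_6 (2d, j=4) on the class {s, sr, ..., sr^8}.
Conjugacy classes: {e} of size 1, {r^1, r^8} of size 2, {r^2, r^7} of size 2, {r^3, r^6} of size 2, {r^4, r^5} of size 2, {s, sr, ..., sr^8} of size 9.
Character table:
  irrep \ class              {e} (size 1)  {r^1, r^8} (size 2)  {r^2, r^7} (size 2)  {r^3, r^6} (size 2)  {r^4, r^5} (size 2)  {s, sr, ..., sr^8} (size 9)
  chi_1 (triv)               1             1                    1                    1                    1                    1                          
  chi_2 (sign: r->1, s->-1)  1             1                    1                    1                    1                    -1                         
  chi_3 (2d, j=1)            2             2*cos(2*pi/9)        2*cos(4*pi/9)        -1                   -2*cos(pi/9)         0                          
  chi_4 (2d, j=2)            2             2*cos(4*pi/9)        -2*cos(pi/9)         -1                   2*cos(2*pi/9)        0                          
  chi_5 (2d, j=3)            2             -1                   -1                   2                    -1                   0                          
  chi_6 (2d, j=4)            2             -2*cos(pi/9)         2*cos(2*pi/9)        -1                   2*cos(4*pi/9)        0                          

Spot check: chi_6 (2d, j=4) on {s, sr, ..., sr^8} = 0.

Why: D_9 has order 2*9 = 18 with 6 conjugacy classes, hence 6 irreducibles. Sum of squared dims 1 + 1 + 4 + 4 + 4 + 4 = 18 = |G|. Linear characters come from the abelianisation; the 2-dimensional irreps have character r^k -> 2*cos(2*pi*j*k/9), reflections -> 0.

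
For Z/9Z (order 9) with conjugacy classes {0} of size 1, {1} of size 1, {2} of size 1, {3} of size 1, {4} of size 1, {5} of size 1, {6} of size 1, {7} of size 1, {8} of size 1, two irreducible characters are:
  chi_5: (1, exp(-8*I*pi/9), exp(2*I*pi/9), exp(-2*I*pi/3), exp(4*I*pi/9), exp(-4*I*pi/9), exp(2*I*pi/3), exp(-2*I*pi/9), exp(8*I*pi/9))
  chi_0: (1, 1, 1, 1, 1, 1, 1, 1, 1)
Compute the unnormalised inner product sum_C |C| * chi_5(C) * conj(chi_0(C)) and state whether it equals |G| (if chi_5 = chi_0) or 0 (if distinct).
Sum = 0; so <chi_5, chi_0> = 0 (distinct irreducibles are orthogonal).

Solution. Compute term by term over conjugacy classes (|C| * chi_5(C) * conj(chi_0(C))):
  1*(1)*conj(1) + 1*(exp(-8*I*pi/9))*conj(1) + 1*(exp(2*I*pi/9))*conj(1) + 1*(exp(-2*I*pi/3))*conj(1) + 1*(exp(4*I*pi/9))*conj(1) + 1*(exp(-4*I*pi/9))*conj(1) + 1*(exp(2*I*pi/3))*conj(1) + 1*(exp(-2*I*pi/9))*conj(1) + 1*(exp(8*I*pi/9))*conj(1)
  = (1) + (exp(-8*I*pi/9)) + (exp(2*I*pi/9)) + (exp(-2*I*pi/3)) + (exp(4*I*pi/9)) + (exp(-4*I*pi/9)) + (exp(2*I*pi/3)) + (exp(-2*I*pi/9)) + (exp(8*I*pi/9))
  = 0.
(Exp terms are combined using exp(i*s)*conj(exp(i*t)) = exp(i*(s-t)), and sums of them are collapsed using the identity that for every m > 1 the m distinct m-th roots of unity sum to 0, e.g. 1 + exp(2*I*pi/3) + exp(-2*I*pi/3) = 0.)
Dividing by |G| = 9 gives 0/9 = 0, matching the row-orthogonality relation <chi_5, chi_0> = [chi_5 = chi_0].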